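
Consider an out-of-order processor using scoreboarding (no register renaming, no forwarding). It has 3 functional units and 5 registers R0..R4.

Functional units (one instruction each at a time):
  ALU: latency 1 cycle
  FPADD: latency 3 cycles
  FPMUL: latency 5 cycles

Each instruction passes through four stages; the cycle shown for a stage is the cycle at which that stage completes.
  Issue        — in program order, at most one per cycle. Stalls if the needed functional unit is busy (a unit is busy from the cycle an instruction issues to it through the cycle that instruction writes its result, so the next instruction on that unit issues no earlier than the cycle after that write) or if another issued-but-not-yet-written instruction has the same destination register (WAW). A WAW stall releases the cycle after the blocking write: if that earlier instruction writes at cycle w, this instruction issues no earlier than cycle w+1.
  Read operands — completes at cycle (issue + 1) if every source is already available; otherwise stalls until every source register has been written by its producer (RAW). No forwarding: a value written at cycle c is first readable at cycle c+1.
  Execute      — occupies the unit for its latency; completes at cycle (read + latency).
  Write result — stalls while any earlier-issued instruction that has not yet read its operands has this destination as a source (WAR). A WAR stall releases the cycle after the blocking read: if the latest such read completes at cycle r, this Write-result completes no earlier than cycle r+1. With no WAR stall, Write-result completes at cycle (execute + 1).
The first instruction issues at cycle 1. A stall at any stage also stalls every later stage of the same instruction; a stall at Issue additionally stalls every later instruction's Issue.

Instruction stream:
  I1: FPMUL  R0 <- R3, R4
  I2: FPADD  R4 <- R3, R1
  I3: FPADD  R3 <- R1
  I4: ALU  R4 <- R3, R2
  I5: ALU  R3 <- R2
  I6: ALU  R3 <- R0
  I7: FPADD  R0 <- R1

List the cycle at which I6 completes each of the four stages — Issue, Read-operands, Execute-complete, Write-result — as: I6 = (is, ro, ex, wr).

t=1  issue I1 (FPMUL)
t=2  I1 read-ops | issue I2 (FPADD)
t=3  I2 read-ops
t=6  I2 finished on FPADD
t=7  I1 finished on FPMUL | I2→R4
t=8  I1→R0 | issue I3 (FPADD)
t=9  I3 read-ops | issue I4 (ALU)
t=12  I3 finished on FPADD
t=13  I3→R3
t=14  I4 read-ops
t=15  I4 finished on ALU
t=16  I4→R4
t=17  issue I5 (ALU)
t=18  I5 read-ops
t=19  I5 finished on ALU
t=20  I5→R3
t=21  issue I6 (ALU)
t=22  I6 read-ops | issue I7 (FPADD)
t=23  I6 finished on ALU | I7 read-ops
t=24  I6→R3
t=26  I7 finished on FPADD
t=27  I7→R0

I6 = (21, 22, 23, 24)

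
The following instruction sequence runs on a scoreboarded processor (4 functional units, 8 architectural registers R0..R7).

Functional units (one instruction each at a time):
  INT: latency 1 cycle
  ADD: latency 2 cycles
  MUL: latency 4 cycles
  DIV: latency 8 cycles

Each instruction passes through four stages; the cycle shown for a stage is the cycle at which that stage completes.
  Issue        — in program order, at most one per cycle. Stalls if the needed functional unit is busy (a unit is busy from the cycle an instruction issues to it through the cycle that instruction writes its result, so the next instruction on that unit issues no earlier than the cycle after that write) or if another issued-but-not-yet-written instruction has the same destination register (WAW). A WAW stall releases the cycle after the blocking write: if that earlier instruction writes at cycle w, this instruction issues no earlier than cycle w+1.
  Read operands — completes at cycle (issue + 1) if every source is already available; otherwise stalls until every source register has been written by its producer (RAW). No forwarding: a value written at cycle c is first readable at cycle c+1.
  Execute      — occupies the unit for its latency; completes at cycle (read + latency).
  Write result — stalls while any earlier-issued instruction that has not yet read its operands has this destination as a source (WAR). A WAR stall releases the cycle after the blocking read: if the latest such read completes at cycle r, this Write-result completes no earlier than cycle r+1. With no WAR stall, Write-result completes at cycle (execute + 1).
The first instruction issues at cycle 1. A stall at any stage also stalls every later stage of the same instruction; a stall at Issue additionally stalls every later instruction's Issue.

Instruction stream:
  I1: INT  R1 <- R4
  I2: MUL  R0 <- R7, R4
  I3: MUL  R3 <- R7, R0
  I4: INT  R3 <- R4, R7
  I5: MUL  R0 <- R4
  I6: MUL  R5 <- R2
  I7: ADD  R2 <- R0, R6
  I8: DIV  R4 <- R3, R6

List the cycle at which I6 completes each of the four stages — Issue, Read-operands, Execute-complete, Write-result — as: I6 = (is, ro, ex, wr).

[1] I1 issues→INT
[2] I1 reads | I2 issues→MUL
[3] I1 exec-done | I2 reads
[4] I1 writes R1
[7] I2 exec-done
[8] I2 writes R0
[9] I3 issues→MUL
[10] I3 reads
[14] I3 exec-done
[15] I3 writes R3
[16] I4 issues→INT
[17] I4 reads | I5 issues→MUL
[18] I4 exec-done | I5 reads
[19] I4 writes R3
[22] I5 exec-done
[23] I5 writes R0
[24] I6 issues→MUL
[25] I6 reads | I7 issues→ADD
[26] I7 reads | I8 issues→DIV
[27] I8 reads
[28] I7 exec-done
[29] I6 exec-done | I7 writes R2
[30] I6 writes R5
[35] I8 exec-done
[36] I8 writes R4

I6 = (24, 25, 29, 30)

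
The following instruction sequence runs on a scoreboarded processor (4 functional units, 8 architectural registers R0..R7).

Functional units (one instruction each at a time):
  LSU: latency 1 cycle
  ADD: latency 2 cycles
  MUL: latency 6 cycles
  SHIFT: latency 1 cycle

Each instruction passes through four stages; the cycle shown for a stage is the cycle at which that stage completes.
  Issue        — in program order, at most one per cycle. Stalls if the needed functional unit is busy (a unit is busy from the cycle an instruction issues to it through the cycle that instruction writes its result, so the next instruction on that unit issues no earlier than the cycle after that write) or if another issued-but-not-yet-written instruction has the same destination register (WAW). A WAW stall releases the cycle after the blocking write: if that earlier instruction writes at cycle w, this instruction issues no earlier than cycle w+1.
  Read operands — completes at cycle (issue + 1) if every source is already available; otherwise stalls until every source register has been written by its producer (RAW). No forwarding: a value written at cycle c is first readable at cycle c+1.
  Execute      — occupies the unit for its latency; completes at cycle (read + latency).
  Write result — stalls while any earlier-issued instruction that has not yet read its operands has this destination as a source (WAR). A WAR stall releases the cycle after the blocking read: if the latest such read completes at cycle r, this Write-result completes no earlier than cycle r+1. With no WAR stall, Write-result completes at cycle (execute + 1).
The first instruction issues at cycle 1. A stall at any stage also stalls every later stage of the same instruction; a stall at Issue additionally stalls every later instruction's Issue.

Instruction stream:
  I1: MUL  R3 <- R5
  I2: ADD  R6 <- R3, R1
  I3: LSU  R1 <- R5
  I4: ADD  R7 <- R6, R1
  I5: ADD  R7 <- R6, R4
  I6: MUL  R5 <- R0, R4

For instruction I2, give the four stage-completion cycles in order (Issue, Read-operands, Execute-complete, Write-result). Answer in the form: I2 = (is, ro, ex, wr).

cycle 1: issue I1 (MUL)
cycle 2: I1 read-ops, issue I2 (ADD)
cycle 3: issue I3 (LSU)
cycle 4: I3 read-ops
cycle 5: I3 finished on LSU
cycle 8: I1 finished on MUL
cycle 9: I1→R3
cycle 10: I2 read-ops
cycle 11: I3→R1
cycle 12: I2 finished on ADD
cycle 13: I2→R6
cycle 14: issue I4 (ADD)
cycle 15: I4 read-ops
cycle 17: I4 finished on ADD
cycle 18: I4→R7
cycle 19: issue I5 (ADD)
cycle 20: I5 read-ops, issue I6 (MUL)
cycle 21: I6 read-ops
cycle 22: I5 finished on ADD
cycle 23: I5→R7
cycle 27: I6 finished on MUL
cycle 28: I6→R5

I2 = (2, 10, 12, 13)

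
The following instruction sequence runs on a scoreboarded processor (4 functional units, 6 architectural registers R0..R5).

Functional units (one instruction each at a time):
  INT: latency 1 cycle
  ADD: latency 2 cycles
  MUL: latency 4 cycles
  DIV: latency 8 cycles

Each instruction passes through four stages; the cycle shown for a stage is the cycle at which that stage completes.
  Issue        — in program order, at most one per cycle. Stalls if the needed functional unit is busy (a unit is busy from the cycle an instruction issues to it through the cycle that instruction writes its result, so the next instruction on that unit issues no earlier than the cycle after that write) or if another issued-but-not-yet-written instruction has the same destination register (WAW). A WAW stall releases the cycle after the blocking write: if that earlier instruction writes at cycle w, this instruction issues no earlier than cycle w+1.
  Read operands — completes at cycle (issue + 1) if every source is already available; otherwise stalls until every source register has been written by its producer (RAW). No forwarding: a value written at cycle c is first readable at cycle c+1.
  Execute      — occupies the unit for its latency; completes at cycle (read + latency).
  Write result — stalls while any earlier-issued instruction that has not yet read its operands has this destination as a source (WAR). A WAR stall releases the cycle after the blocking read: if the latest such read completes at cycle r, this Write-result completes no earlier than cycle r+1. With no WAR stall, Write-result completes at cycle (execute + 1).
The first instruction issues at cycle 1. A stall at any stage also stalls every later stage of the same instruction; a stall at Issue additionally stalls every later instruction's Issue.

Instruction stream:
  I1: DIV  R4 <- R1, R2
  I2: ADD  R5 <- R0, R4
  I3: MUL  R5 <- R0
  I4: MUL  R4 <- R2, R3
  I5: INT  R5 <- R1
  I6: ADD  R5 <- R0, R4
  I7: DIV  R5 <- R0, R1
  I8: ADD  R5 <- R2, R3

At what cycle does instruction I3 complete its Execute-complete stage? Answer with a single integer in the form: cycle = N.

cycle = 21

[1] I1 dispatched to DIV
[2] I1 operands ready; I2 dispatched to ADD
[10] I1 complete
[11] R4←I1
[12] I2 operands ready
[14] I2 complete
[15] R5←I2
[16] I3 dispatched to MUL
[17] I3 operands ready
[21] I3 complete
[22] R5←I3
[23] I4 dispatched to MUL
[24] I4 operands ready; I5 dispatched to INT
[25] I5 operands ready
[26] I5 complete
[27] R5←I5
[28] I4 complete; I6 dispatched to ADD
[29] R4←I4
[30] I6 operands ready
[32] I6 complete
[33] R5←I6
[34] I7 dispatched to DIV
[35] I7 operands ready
[43] I7 complete
[44] R5←I7
[45] I8 dispatched to ADD
[46] I8 operands ready
[48] I8 complete
[49] R5←I8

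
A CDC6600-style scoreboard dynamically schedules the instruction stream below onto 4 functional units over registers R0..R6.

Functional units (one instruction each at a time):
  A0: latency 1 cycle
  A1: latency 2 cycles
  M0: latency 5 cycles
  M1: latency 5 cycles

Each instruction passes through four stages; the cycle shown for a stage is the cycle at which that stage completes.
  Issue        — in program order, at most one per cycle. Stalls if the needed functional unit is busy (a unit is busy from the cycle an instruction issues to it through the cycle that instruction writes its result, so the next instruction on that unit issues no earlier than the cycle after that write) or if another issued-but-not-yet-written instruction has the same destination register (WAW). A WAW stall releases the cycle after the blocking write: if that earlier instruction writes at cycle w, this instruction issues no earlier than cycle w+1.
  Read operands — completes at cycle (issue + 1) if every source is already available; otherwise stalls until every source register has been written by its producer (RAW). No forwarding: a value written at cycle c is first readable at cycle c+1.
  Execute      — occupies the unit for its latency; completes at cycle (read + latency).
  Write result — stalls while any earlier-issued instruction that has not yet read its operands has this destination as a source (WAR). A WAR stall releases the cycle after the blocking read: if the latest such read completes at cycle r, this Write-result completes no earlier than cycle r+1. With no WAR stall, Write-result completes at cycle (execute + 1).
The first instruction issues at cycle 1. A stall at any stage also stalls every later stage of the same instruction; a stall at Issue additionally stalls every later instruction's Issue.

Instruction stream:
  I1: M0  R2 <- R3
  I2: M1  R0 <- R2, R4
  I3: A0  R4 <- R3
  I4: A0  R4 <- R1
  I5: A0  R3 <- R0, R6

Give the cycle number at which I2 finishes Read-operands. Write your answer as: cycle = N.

I1  is:1  ro:2  ex:7  wr:8
I2  is:2  ro:9  ex:14  wr:15  — RAW R2: wait I1 write@8
I3  is:3  ro:4  ex:5  wr:10  — WAR R4: wait I2 read@9
I4  is:11  ro:12  ex:13  wr:14  — struct: A0 busy until I3 writes@10
I5  is:15  ro:16  ex:17  wr:18  — struct: A0 busy until I4 writes@14

cycle = 9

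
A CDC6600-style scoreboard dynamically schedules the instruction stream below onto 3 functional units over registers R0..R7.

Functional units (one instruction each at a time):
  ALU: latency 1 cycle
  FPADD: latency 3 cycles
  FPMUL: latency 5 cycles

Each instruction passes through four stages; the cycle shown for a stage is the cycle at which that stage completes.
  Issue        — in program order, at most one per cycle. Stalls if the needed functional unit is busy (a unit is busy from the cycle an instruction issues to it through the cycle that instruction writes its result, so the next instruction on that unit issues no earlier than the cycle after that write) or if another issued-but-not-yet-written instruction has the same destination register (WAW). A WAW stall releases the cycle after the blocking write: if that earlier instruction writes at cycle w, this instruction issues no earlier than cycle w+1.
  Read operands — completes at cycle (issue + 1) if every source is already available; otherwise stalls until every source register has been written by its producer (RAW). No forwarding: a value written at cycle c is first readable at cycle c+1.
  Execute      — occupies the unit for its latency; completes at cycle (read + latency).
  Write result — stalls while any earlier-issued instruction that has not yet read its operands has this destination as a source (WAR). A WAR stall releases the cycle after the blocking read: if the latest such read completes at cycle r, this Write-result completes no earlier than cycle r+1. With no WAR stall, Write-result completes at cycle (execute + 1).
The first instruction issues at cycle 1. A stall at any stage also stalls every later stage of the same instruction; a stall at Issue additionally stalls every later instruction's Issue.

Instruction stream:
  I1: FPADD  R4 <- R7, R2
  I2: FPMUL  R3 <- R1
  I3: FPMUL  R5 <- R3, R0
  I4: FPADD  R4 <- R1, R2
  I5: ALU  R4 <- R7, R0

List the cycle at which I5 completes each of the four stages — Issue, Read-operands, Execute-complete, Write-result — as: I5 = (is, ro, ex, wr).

c1: I1 issues→FPADD
c2: I1 reads, I2 issues→FPMUL
c3: I2 reads
c5: I1 exec-done
c6: I1 writes R4
c8: I2 exec-done
c9: I2 writes R3
c10: I3 issues→FPMUL
c11: I3 reads, I4 issues→FPADD
c12: I4 reads
c15: I4 exec-done
c16: I3 exec-done, I4 writes R4
c17: I3 writes R5, I5 issues→ALU
c18: I5 reads
c19: I5 exec-done
c20: I5 writes R4

I5 = (17, 18, 19, 20)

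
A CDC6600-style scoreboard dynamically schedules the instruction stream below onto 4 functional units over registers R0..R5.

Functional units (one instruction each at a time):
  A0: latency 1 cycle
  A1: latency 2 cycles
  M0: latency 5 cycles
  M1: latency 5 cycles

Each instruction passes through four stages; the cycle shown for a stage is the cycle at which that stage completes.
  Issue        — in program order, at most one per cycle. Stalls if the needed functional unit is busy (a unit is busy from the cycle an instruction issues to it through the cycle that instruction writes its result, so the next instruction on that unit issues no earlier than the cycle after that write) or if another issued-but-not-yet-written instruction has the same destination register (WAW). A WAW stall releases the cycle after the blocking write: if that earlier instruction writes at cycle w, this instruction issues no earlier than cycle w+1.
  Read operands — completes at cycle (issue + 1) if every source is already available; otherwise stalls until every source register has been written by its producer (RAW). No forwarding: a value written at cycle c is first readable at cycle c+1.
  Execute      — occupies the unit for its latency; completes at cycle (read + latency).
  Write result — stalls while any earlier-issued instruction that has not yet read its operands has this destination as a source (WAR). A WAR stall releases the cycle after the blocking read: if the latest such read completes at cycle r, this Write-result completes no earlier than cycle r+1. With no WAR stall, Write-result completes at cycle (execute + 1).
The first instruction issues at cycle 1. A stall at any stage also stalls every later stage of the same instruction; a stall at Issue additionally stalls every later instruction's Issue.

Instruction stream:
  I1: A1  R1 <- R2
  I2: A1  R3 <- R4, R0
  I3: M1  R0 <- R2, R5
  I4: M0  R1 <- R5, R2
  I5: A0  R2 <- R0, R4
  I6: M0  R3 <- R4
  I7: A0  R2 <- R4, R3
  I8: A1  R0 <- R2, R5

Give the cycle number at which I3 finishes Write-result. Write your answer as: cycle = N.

[I1] 1/2/4/5
[I2] 6/7/9/10  (struct: A1 busy until I1 writes@5)
[I3] 7/8/13/14
[I4] 8/9/14/15
[I5] 9/15/16/17  (RAW R0: wait I3 write@14)
[I6] 16/17/22/23  (struct: M0 busy until I4 writes@15)
[I7] 18/24/25/26  (struct: A0 busy until I5 writes@17; RAW R3: wait I6 write@23)
[I8] 19/27/29/30  (RAW R2: wait I7 write@26)

cycle = 14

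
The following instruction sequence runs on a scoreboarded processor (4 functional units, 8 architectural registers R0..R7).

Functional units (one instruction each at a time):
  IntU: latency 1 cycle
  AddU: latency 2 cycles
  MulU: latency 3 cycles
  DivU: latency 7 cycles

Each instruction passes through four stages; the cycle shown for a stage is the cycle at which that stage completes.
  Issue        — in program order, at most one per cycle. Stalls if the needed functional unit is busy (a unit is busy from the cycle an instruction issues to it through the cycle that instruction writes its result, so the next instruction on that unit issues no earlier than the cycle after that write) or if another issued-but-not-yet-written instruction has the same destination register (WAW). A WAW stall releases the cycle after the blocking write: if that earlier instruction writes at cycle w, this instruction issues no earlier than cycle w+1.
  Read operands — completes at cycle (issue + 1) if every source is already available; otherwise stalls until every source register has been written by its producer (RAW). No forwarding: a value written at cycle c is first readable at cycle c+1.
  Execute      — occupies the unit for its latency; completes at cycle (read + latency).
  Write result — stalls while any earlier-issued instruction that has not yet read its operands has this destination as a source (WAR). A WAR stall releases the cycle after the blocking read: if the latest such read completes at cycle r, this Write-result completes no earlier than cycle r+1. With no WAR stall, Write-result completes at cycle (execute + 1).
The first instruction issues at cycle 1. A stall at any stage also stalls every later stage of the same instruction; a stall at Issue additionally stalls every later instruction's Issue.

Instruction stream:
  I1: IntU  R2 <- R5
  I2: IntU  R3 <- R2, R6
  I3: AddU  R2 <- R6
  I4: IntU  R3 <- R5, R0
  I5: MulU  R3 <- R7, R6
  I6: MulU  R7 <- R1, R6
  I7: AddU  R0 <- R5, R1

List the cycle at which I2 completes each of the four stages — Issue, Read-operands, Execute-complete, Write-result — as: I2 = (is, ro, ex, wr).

I2 = (5, 6, 7, 8)

cycle 1: I1→IntU
cycle 2: I1 RO
cycle 3: I1 EX
cycle 4: I1 WR R2
cycle 5: I2→IntU
cycle 6: I2 RO | I3→AddU
cycle 7: I2 EX | I3 RO
cycle 8: I2 WR R3
cycle 9: I3 EX | I4→IntU
cycle 10: I3 WR R2 | I4 RO
cycle 11: I4 EX
cycle 12: I4 WR R3
cycle 13: I5→MulU
cycle 14: I5 RO
cycle 17: I5 EX
cycle 18: I5 WR R3
cycle 19: I6→MulU
cycle 20: I6 RO | I7→AddU
cycle 21: I7 RO
cycle 23: I6 EX | I7 EX
cycle 24: I6 WR R7 | I7 WR R0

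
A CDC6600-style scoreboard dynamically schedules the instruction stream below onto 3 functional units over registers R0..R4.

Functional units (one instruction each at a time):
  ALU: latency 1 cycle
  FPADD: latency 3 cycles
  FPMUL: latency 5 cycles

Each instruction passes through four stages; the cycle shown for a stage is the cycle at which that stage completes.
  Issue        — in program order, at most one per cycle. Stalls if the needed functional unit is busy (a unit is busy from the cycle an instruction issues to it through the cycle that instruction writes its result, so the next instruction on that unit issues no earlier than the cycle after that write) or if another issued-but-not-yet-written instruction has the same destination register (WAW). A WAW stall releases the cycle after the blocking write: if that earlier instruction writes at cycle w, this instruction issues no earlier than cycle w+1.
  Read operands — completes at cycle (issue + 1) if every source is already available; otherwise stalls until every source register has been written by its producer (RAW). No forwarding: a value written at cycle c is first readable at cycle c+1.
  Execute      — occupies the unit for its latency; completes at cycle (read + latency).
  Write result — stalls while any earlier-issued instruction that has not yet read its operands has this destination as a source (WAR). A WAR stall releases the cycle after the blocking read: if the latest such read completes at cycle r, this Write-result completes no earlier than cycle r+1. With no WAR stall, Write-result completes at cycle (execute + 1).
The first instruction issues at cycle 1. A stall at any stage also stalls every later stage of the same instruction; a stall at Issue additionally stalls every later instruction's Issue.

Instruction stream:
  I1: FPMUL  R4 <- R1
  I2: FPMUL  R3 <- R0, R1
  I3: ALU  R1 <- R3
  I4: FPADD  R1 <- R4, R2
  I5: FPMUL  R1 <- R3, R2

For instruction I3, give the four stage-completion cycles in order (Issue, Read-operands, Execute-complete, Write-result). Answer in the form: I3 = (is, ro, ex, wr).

I3 = (10, 17, 18, 19)

cycle 1: I1 dispatched to FPMUL
cycle 2: I1 operands ready
cycle 7: I1 complete
cycle 8: R4←I1
cycle 9: I2 dispatched to FPMUL
cycle 10: I2 operands ready, I3 dispatched to ALU
cycle 15: I2 complete
cycle 16: R3←I2
cycle 17: I3 operands ready
cycle 18: I3 complete
cycle 19: R1←I3
cycle 20: I4 dispatched to FPADD
cycle 21: I4 operands ready
cycle 24: I4 complete
cycle 25: R1←I4
cycle 26: I5 dispatched to FPMUL
cycle 27: I5 operands ready
cycle 32: I5 complete
cycle 33: R1←I5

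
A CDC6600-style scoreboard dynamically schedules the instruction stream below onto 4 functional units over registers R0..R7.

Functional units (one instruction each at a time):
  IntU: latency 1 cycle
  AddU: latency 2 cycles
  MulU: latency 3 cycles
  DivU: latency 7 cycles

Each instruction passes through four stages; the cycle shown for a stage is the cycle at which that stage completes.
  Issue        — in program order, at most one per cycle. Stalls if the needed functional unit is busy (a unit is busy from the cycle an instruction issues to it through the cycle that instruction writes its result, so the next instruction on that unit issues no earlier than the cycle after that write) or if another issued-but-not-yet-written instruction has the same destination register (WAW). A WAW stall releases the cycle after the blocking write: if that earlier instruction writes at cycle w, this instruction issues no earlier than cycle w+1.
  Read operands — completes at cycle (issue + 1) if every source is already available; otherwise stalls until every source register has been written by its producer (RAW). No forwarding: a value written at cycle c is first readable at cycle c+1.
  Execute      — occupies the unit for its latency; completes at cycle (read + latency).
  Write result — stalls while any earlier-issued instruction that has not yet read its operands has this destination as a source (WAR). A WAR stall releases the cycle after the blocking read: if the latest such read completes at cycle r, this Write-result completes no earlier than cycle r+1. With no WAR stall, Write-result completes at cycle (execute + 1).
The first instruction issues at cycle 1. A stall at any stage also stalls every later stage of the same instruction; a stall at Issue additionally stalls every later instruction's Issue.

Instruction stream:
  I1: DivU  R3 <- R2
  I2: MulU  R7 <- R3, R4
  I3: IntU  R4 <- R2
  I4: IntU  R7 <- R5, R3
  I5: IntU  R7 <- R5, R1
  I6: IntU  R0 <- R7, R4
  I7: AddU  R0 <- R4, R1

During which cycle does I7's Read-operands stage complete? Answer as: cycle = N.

1) issue 1, read 2, done 9, write 10
2) issue 2, read 11, done 14, write 15  <RAW R3: wait I1 write@10>
3) issue 3, read 4, done 5, write 12  <WAR R4: wait I2 read@11>
4) issue 16, read 17, done 18, write 19  <WAW R7: wait I2 write@15>
5) issue 20, read 21, done 22, write 23  <struct: IntU busy until I4 writes@19>
6) issue 24, read 25, done 26, write 27  <struct: IntU busy until I5 writes@23>
7) issue 28, read 29, done 31, write 32  <WAW R0: wait I6 write@27>

cycle = 29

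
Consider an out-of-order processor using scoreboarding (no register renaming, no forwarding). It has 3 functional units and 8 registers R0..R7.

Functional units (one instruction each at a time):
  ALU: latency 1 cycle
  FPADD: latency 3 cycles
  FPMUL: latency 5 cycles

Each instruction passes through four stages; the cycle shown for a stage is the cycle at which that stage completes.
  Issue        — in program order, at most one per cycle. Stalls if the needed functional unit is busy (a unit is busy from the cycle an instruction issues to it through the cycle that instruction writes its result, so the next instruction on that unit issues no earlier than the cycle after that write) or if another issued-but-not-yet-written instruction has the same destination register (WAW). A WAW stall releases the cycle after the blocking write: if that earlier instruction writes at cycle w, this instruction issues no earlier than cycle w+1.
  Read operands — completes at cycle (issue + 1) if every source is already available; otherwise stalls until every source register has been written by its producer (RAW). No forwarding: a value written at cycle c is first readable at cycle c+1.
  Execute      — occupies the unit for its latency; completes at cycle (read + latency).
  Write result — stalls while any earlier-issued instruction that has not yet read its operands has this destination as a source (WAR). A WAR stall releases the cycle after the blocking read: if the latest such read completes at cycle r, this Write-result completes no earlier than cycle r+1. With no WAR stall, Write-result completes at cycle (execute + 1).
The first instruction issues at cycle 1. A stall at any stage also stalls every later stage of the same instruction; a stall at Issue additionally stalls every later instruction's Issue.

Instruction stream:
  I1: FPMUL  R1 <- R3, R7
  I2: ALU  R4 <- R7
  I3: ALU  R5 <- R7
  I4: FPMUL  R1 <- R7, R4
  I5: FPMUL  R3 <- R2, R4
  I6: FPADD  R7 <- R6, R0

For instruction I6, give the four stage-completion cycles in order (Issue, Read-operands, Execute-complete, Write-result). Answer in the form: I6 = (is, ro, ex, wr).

I1  is:1  ro:2  ex:7  wr:8
I2  is:2  ro:3  ex:4  wr:5
I3  is:6  ro:7  ex:8  wr:9  — struct: ALU busy until I2 writes@5
I4  is:9  ro:10  ex:15  wr:16  — struct: FPMUL busy until I1 writes@8
I5  is:17  ro:18  ex:23  wr:24  — struct: FPMUL busy until I4 writes@16
I6  is:18  ro:19  ex:22  wr:23

I6 = (18, 19, 22, 23)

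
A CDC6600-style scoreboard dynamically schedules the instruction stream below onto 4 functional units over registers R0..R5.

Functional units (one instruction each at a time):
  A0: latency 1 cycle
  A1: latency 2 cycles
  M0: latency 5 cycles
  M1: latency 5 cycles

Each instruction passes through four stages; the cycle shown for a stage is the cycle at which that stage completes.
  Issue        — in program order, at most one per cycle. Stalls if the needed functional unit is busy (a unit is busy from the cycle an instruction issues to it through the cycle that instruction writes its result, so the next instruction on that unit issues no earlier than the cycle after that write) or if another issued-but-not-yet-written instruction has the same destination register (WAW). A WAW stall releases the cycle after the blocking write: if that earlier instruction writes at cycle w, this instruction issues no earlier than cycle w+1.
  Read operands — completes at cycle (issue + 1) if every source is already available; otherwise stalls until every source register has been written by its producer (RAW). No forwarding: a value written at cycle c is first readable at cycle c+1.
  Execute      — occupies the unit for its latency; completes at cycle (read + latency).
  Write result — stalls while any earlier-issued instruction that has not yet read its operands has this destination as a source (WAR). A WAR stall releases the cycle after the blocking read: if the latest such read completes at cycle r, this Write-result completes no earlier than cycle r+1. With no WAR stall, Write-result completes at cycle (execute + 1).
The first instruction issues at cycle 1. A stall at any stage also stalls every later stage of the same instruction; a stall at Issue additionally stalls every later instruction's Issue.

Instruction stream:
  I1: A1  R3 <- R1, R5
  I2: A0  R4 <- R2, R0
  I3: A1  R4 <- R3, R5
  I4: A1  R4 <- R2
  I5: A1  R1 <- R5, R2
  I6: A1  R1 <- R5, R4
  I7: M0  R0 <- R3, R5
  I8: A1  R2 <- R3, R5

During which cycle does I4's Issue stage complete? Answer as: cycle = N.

cycle = 11

c1: issue I1 (A1)
c2: I1 read-ops; issue I2 (A0)
c3: I2 read-ops
c4: I1 finished on A1; I2 finished on A0
c5: I1→R3; I2→R4
c6: issue I3 (A1)
c7: I3 read-ops
c9: I3 finished on A1
c10: I3→R4
c11: issue I4 (A1)
c12: I4 read-ops
c14: I4 finished on A1
c15: I4→R4
c16: issue I5 (A1)
c17: I5 read-ops
c19: I5 finished on A1
c20: I5→R1
c21: issue I6 (A1)
c22: I6 read-ops; issue I7 (M0)
c23: I7 read-ops
c24: I6 finished on A1
c25: I6→R1
c26: issue I8 (A1)
c27: I8 read-ops
c28: I7 finished on M0
c29: I7→R0; I8 finished on A1
c30: I8→R2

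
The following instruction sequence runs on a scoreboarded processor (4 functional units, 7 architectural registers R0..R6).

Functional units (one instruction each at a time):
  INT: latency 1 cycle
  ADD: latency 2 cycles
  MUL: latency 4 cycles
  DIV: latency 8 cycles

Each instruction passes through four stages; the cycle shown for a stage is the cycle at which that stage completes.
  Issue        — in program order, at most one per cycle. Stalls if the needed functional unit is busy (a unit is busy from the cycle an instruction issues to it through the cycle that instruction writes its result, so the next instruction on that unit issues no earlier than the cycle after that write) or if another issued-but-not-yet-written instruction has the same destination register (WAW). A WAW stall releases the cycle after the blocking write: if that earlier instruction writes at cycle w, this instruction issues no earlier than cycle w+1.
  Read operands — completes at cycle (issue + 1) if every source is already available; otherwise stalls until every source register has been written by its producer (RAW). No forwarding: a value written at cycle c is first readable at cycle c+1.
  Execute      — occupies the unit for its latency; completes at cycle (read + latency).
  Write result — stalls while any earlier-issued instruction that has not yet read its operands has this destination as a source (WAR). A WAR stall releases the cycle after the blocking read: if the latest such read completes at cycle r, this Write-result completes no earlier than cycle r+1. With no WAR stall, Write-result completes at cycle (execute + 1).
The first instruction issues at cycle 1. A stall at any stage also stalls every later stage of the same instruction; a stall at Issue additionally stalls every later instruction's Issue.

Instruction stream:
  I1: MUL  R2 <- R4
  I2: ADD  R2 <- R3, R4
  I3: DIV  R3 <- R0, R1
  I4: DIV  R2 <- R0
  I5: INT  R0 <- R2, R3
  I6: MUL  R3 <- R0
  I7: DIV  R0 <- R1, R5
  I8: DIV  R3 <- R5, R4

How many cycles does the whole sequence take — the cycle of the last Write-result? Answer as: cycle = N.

t=1  I1 issues→MUL
t=2  I1 reads
t=6  I1 exec-done
t=7  I1 writes R2
t=8  I2 issues→ADD
t=9  I2 reads · I3 issues→DIV
t=10  I3 reads
t=11  I2 exec-done
t=12  I2 writes R2
t=18  I3 exec-done
t=19  I3 writes R3
t=20  I4 issues→DIV
t=21  I4 reads · I5 issues→INT
t=22  I6 issues→MUL
t=29  I4 exec-done
t=30  I4 writes R2
t=31  I5 reads
t=32  I5 exec-done
t=33  I5 writes R0
t=34  I6 reads · I7 issues→DIV
t=35  I7 reads
t=38  I6 exec-done
t=39  I6 writes R3
t=43  I7 exec-done
t=44  I7 writes R0
t=45  I8 issues→DIV
t=46  I8 reads
t=54  I8 exec-done
t=55  I8 writes R3

cycle = 55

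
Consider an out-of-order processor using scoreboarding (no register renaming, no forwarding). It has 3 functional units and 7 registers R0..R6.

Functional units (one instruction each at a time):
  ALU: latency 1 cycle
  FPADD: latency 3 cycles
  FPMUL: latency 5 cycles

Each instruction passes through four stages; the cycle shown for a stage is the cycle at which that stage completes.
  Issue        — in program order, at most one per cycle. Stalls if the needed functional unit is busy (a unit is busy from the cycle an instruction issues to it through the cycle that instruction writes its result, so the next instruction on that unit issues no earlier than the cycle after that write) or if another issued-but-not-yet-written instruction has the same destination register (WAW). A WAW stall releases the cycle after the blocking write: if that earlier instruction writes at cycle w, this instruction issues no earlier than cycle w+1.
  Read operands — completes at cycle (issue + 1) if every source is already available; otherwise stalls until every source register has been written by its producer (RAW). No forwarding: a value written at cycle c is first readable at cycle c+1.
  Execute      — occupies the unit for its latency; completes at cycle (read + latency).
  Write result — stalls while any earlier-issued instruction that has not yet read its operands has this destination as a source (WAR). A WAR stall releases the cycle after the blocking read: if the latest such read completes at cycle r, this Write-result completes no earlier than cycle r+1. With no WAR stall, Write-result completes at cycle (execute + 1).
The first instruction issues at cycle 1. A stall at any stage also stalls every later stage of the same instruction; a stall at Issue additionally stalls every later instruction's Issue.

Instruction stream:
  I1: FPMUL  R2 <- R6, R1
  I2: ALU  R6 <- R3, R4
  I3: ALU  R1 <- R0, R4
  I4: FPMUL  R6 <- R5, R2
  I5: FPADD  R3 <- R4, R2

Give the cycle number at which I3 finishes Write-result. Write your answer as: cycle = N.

cycle 1: I1→FPMUL
cycle 2: I1 RO; I2→ALU
cycle 3: I2 RO
cycle 4: I2 EX
cycle 5: I2 WR R6
cycle 6: I3→ALU
cycle 7: I1 EX; I3 RO
cycle 8: I1 WR R2; I3 EX
cycle 9: I3 WR R1; I4→FPMUL
cycle 10: I4 RO; I5→FPADD
cycle 11: I5 RO
cycle 14: I5 EX
cycle 15: I4 EX; I5 WR R3
cycle 16: I4 WR R6

cycle = 9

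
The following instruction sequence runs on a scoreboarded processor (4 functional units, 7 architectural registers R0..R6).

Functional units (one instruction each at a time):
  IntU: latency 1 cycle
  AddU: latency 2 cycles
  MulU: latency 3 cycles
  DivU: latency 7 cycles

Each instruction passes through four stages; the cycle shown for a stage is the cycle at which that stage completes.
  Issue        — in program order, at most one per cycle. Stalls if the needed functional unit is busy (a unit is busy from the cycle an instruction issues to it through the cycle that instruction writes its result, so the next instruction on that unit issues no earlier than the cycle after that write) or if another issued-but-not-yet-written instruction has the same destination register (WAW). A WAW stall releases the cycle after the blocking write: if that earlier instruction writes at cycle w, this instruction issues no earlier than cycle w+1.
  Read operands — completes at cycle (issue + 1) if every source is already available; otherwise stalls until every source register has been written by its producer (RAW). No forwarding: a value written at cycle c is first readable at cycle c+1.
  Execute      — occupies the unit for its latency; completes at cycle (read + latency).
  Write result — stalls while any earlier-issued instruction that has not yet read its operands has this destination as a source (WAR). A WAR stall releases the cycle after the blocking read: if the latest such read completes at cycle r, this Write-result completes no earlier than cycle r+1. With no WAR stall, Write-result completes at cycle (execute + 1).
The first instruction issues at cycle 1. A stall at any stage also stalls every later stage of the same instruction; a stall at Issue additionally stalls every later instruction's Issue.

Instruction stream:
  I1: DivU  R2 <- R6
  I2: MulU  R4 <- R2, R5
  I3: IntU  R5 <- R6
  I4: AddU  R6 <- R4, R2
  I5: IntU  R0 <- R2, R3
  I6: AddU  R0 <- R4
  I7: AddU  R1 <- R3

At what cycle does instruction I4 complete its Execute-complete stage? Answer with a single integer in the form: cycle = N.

cycle = 18

c1: I1 dispatched to DivU
c2: I1 operands ready · I2 dispatched to MulU
c3: I3 dispatched to IntU
c4: I3 operands ready · I4 dispatched to AddU
c5: I3 complete
c9: I1 complete
c10: R2←I1
c11: I2 operands ready
c12: R5←I3
c13: I5 dispatched to IntU
c14: I2 complete · I5 operands ready
c15: R4←I2 · I5 complete
c16: I4 operands ready · R0←I5
c18: I4 complete
c19: R6←I4
c20: I6 dispatched to AddU
c21: I6 operands ready
c23: I6 complete
c24: R0←I6
c25: I7 dispatched to AddU
c26: I7 operands ready
c28: I7 complete
c29: R1←I7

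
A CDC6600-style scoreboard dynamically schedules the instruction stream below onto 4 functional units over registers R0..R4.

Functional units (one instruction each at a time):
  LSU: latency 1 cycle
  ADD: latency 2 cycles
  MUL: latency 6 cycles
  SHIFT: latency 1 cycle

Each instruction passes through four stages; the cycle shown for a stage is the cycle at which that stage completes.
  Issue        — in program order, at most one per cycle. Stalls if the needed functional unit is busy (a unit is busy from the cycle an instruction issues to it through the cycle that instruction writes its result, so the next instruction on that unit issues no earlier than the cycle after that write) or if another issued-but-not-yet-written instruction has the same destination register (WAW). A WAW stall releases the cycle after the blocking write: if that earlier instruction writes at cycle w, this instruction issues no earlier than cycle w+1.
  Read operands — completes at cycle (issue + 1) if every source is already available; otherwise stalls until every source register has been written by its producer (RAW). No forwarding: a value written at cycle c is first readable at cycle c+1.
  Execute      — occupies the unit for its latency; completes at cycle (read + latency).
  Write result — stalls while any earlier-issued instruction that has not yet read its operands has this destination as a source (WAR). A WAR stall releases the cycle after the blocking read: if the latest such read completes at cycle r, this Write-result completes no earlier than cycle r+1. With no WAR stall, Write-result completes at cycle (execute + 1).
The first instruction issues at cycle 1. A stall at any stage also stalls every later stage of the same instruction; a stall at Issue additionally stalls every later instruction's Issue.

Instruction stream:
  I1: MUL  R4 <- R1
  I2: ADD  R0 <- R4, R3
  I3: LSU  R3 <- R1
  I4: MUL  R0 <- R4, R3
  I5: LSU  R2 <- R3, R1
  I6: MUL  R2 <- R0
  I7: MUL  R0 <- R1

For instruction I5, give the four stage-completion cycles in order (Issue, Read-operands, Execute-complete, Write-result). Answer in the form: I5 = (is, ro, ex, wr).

t=1  I1 issues→MUL
t=2  I1 reads; I2 issues→ADD
t=3  I3 issues→LSU
t=4  I3 reads
t=5  I3 exec-done
t=8  I1 exec-done
t=9  I1 writes R4
t=10  I2 reads
t=11  I3 writes R3
t=12  I2 exec-done
t=13  I2 writes R0
t=14  I4 issues→MUL
t=15  I4 reads; I5 issues→LSU
t=16  I5 reads
t=17  I5 exec-done
t=18  I5 writes R2
t=21  I4 exec-done
t=22  I4 writes R0
t=23  I6 issues→MUL
t=24  I6 reads
t=30  I6 exec-done
t=31  I6 writes R2
t=32  I7 issues→MUL
t=33  I7 reads
t=39  I7 exec-done
t=40  I7 writes R0

I5 = (15, 16, 17, 18)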